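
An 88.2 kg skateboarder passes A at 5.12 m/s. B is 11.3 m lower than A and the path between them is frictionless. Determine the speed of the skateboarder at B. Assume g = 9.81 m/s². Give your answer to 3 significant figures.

Energy conservation between the two points: ½mv₀² + mgh = ½mv²
v² = v₀² + 2gh = (5.12)² + 2(9.81)(11.3) = 247.92
v = √247.92 = 15.75 m/s

v = 15.7 m/s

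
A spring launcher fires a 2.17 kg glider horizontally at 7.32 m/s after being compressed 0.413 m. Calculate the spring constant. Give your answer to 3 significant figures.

Spring PE at full compression equals KE at release: ½kx² = ½mv²
k = mv²/x² = (2.17)(7.32)²/(0.413)² = 681.7 N/m

k = 682 N/m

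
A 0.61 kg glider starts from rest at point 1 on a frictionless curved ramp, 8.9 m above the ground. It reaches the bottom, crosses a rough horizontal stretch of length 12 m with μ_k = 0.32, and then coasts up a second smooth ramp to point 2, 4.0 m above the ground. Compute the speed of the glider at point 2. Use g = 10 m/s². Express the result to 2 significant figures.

v = 4.6 m/s

Energy at 1: mgh₁ = (0.61)(10)(8.9) = 54.290 J
Friction loss: W_f = μ_k mg d = 23.42 J
At 2: ½mv² + mgh₂ = mgh₁ − W_f
½mv² = 54.290 − 23.42 − 24.400 = 6.4660 J
v = √(2 × 6.4660/0.61) = 4.604 m/s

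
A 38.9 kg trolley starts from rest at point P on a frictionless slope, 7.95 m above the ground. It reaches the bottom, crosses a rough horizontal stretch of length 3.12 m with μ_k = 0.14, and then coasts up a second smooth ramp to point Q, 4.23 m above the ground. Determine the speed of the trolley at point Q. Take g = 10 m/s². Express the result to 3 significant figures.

Energy at P: mgh₁ = (38.9)(10)(7.95) = 3092.6 J
Friction loss: W_f = μ_k mg d = 169.9 J
At Q: ½mv² + mgh₂ = mgh₁ − W_f
½mv² = 3092.6 − 169.9 − 1645.5 = 1277.2 J
v = √(2 × 1277.2/38.9) = 8.103 m/s

v = 8.10 m/s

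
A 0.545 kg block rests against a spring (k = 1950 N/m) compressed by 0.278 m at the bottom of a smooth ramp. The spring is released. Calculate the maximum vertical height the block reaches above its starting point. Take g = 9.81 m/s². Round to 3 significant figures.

h = 14.1 m

All spring PE becomes gravitational PE at the highest point: ½kx² = mgh
h = kx²/(2mg) = (1950)(0.278)²/(2 × 0.545 × 9.81) = 14.09 m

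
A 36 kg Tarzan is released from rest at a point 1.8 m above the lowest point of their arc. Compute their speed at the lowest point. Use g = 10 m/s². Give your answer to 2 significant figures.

v = 6.0 m/s

Energy conservation between the two points: mgh = ½mv²
v = √(2gh) = √(2 × 10 × 1.8) = √36.000 = 6.000 m/s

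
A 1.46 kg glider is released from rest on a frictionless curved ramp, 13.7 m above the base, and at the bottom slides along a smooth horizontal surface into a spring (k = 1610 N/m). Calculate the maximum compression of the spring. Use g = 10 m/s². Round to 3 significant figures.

x = 0.498 m

Energy conservation (no friction) from release to max compression: mgh = ½kx²
x = √(2mgh/k) = √(2 × 1.46 × 10 × 13.7 / 1610) = 0.4985 m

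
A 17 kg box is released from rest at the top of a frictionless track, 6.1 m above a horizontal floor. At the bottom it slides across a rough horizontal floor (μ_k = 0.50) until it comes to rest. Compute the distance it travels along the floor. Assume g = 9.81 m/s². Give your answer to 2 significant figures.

Energy bookkeeping (friction removes W_f = μ_k N d):
At rest all PE has been dissipated by friction: mgh = μ_k m g d
d = h/μ_k = 6.1/0.50 = 12.20 m

d = 12 m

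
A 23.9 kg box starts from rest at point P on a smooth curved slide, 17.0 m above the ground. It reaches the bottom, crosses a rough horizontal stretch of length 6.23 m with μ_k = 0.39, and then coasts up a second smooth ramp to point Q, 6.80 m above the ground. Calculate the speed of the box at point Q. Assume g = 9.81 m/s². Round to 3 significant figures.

Energy at P: mgh₁ = (23.9)(9.81)(17.0) = 3985.8 J
Friction loss: W_f = μ_k mg d = 569.7 J
At Q: ½mv² + mgh₂ = mgh₁ − W_f
½mv² = 3985.8 − 569.7 − 1594.3 = 1821.8 J
v = √(2 × 1821.8/23.9) = 12.35 m/s

v = 12.3 m/s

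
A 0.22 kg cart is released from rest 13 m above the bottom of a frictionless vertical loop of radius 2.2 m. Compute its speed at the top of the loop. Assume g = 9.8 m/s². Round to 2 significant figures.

v = 13 m/s

Energy conservation: mgh = ½mv_top² + mg(2r)
v_top² = 2g(h − 2r) = 2(9.8)(13 − 4.400) = 168.6
v_top = 12.98 m/s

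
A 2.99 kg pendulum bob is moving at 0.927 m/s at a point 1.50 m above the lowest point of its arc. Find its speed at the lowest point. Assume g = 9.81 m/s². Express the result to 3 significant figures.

Energy conservation between the two points: ½mv₀² + mgh = ½mv²
v² = v₀² + 2gh = (0.927)² + 2(9.81)(1.50) = 30.289
v = √30.289 = 5.504 m/s

v = 5.50 m/s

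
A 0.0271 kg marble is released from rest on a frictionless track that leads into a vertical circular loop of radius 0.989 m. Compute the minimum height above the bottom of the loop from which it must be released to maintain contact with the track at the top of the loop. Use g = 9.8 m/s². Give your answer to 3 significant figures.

At the top, for minimum speed gravity alone supplies the centripetal force: mg = mv_top²/r ⇒ v_top² = gr = 9.692 m²/s²
Energy conservation from release height h to the top (height 2r): mgh = ½mv_top² + mg(2r)
h = v_top²/(2g) + 2r = r/2 + 2r = 5r/2 = 2.473 m

h = 2.47 m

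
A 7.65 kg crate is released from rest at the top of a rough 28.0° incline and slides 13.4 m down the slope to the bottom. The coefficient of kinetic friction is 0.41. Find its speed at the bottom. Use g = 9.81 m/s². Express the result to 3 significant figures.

Work–energy: mg(L sinθ) − μ_k(mg cosθ)L = ½mv²
mgh = mgL sinθ = (7.65)(9.81)(13.4)sin28.0° = 472.11 J
W_f = μ_k mg cosθ · L = (0.41)(7.65)(9.81)cos28.0°·13.4 = 364.0 J
½mv² = 472.11 − 364.0 = 108.07 J
v = √(2 × 108.07/7.65) = 5.315 m/s

v = 5.32 m/s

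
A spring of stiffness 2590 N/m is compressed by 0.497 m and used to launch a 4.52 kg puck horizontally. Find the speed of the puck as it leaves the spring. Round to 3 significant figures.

Conservation of energy: ½kx² = ½mv²
v = x√(k/m) = 0.497 × √(2590/4.52) = 11.90 m/s

v = 11.9 m/s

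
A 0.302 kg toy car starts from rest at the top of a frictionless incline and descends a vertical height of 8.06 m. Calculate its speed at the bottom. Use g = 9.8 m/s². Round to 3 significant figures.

Mechanical energy is conserved (no friction): mgh = ½mv²
v = √(2gh) = √(2 × 9.8 × 8.06) = √157.98 = 12.57 m/s

v = 12.6 m/s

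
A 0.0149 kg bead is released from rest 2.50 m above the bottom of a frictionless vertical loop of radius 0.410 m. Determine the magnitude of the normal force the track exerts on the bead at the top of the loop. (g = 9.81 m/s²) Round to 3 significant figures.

Energy from release to top (height 2r): mgh = ½mv_top² + mg(2r)
v_top² = 2g(h − 2r) = 2(9.81)(2.50 − 0.8200) = 32.962 m²/s²
At the top, both N and weight point toward the centre: N + mg = mv_top²/r
N = m(v_top²/r − g) = 0.0149(32.962/0.410 − 9.81) = 1.052 N

N = 1.05 N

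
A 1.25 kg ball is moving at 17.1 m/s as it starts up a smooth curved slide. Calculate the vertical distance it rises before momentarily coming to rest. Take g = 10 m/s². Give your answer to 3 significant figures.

By energy conservation, ½mv² = mgh
h = v²/(2g) = 17.1²/(2 × 10) = 14.62 m

h = 14.6 m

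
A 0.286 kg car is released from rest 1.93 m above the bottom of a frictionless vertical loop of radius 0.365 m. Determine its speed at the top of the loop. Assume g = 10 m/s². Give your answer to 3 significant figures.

v = 4.90 m/s

Energy conservation: mgh = ½mv_top² + mg(2r)
v_top² = 2g(h − 2r) = 2(10)(1.93 − 0.7300) = 24.00
v_top = 4.899 m/s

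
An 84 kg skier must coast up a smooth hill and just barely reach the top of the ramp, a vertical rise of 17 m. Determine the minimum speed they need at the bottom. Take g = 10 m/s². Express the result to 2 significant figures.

At the top they are momentarily at rest, so all KE converts to PE: ½mv² = mgh
v = √(2gh) = √(2 × 10 × 17) = 18.44 m/s

v = 18 m/s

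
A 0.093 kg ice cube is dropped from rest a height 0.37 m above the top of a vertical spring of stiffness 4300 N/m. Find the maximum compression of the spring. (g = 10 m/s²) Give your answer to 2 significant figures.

Take the reference level at the top of the uncompressed spring. At max compression the cube has fallen H + x and is momentarily at rest:
mg(H + x) = ½kx²
½(4300)x² − (0.093)(10)x − (0.093)(10)(0.37) = 0
2150x² − 0.9300x − 0.3441 = 0
x = [0.9300 + √(0.8649 + 2959.3)]/(2 × 2150) = 0.01287 m

x = 0.013 m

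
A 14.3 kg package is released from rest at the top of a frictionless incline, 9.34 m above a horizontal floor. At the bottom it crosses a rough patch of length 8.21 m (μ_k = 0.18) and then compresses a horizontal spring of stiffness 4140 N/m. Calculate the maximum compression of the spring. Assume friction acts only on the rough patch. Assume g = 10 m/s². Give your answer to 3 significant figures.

Initial energy: E₁ = mgh = (14.3)(10)(9.34) = 1335.6 J
Friction removes W_f = μ_k mg d = (0.18)(14.3)(10)(8.21) = 211.3 J
Energy reaching the spring: E = 1335.6 − 211.3 = 1124.3 J
At max compression ½kx² = E ⇒ x = √(2E/k) = √(2 × 1124.3/4140) = 0.7370 m

x = 0.737 m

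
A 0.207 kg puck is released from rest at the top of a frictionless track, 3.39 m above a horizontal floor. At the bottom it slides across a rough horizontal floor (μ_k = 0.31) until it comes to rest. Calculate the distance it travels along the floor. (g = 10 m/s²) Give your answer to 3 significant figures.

d = 10.9 m

Energy at the top = energy at the end + work done against friction:
At rest all PE has been dissipated by friction: mgh = μ_k m g d
d = h/μ_k = 3.39/0.31 = 10.94 m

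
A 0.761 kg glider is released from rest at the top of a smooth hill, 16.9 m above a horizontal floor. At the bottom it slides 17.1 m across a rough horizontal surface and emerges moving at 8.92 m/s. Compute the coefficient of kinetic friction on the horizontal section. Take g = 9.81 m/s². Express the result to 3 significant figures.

Energy bookkeeping (friction removes W_f = μ_k N d):
mgh = ½mv² + μ_k m g d
mgh = 126.17 J; ½mv² = 30.275 J
W_f = 126.17 − 30.275 = 95.89 J
μ_k = W_f/(mg·d) = 95.89/(7.465 × 17.1) = 0.7511

μ_k = 0.751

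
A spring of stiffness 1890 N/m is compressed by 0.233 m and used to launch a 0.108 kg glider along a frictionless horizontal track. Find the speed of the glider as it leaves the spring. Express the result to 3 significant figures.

v = 30.8 m/s

Spring PE converts entirely to kinetic energy: ½kx² = ½mv²
v = x√(k/m) = 0.233 × √(1890/0.108) = 30.82 m/s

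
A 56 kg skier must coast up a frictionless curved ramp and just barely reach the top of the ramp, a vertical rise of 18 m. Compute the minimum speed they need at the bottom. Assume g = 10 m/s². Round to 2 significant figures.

v = 19 m/s

At the top they are momentarily at rest, so all KE converts to PE: ½mv² = mgh
v = √(2gh) = √(2 × 10 × 18) = 18.97 m/s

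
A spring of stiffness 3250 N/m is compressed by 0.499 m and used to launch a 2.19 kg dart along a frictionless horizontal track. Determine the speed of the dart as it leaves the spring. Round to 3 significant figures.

Spring PE converts entirely to kinetic energy: ½kx² = ½mv²
v = x√(k/m) = 0.499 × √(3250/2.19) = 19.22 m/s

v = 19.2 m/s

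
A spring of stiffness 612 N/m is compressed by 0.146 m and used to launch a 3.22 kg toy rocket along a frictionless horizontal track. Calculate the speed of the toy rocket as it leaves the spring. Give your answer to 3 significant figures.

v = 2.01 m/s

The toy rocket leaves the spring when the spring is at natural length, so ½kx² = ½mv²
v = x√(k/m) = 0.146 × √(612/3.22) = 2.013 m/s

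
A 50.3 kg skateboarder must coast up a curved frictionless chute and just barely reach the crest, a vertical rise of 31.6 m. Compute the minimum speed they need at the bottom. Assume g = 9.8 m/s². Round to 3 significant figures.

At the top they are momentarily at rest, so all KE converts to PE: ½mv² = mgh
v = √(2gh) = √(2 × 9.8 × 31.6) = 24.89 m/s

v = 24.9 m/s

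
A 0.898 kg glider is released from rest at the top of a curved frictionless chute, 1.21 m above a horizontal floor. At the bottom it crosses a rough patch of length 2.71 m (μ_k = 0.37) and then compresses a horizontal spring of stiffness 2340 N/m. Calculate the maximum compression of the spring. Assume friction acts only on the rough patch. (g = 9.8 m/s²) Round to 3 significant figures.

Initial energy: E₁ = mgh = (0.898)(9.8)(1.21) = 10.648 J
Friction removes W_f = μ_k mg d = (0.37)(0.898)(9.8)(2.71) = 8.824 J
Energy reaching the spring: E = 10.648 − 8.824 = 1.8243 J
At max compression ½kx² = E ⇒ x = √(2E/k) = √(2 × 1.8243/2340) = 0.03949 m

x = 0.0395 m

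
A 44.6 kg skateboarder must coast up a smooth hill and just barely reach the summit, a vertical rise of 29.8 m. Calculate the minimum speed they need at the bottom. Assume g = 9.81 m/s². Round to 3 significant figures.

At the top they are momentarily at rest, so all KE converts to PE: ½mv² = mgh
v = √(2gh) = √(2 × 9.81 × 29.8) = 24.18 m/s

v = 24.2 m/s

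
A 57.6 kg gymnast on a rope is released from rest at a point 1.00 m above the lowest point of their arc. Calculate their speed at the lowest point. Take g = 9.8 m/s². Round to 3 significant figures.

v = 4.43 m/s

Energy conservation between the two points: mgh = ½mv²
v = √(2gh) = √(2 × 9.8 × 1.00) = √19.600 = 4.427 m/s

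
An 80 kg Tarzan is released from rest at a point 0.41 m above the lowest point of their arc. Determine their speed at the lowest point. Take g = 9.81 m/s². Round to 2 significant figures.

Mechanical energy is conserved (no friction): mgh = ½mv²
The mass cancels from both sides.
v = √(2gh) = √(2 × 9.81 × 0.41) = √8.0442 = 2.836 m/s

v = 2.8 m/s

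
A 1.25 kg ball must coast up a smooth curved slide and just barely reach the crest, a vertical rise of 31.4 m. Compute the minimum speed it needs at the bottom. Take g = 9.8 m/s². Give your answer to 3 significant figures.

At the top it is momentarily at rest, so all KE converts to PE: ½mv² = mgh
v = √(2gh) = √(2 × 9.8 × 31.4) = 24.81 m/s

v = 24.8 m/s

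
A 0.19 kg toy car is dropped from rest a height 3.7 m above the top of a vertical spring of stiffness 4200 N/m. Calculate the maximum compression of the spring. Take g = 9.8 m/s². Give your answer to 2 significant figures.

Measuring PE from the top of the relaxed spring, at max compression the car has dropped H + x with zero KE, so:
mg(H + x) = ½kx²
½(4200)x² − (0.19)(9.8)x − (0.19)(9.8)(3.7) = 0
2100x² − 1.862x − 6.889 = 0
x = [1.862 + √(3.467 + 57871)]/(2 × 2100) = 0.05772 m

x = 0.058 m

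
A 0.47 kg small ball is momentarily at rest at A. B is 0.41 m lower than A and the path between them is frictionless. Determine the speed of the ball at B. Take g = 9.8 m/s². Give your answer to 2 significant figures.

Mechanical energy is conserved (no friction): mgh = ½mv²
The mass cancels from both sides.
v = √(2gh) = √(2 × 9.8 × 0.41) = √8.0360 = 2.835 m/s

v = 2.8 m/s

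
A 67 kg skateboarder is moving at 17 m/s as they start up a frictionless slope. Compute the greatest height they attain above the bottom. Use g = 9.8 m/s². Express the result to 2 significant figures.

Setting KE at the bottom equal to PE gained: ½mv² = mgh
h = v²/(2g) = 17²/(2 × 9.8) = 14.74 m

h = 15 m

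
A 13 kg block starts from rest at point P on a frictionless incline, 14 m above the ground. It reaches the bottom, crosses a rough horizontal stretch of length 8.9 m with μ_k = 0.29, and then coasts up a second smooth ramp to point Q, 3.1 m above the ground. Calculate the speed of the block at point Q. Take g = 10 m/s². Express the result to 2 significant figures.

v = 13 m/s

Energy at P: mgh₁ = (13)(10)(14) = 1820.0 J
Friction loss: W_f = μ_k mg d = 335.5 J
At Q: ½mv² + mgh₂ = mgh₁ − W_f
½mv² = 1820.0 − 335.5 − 403.00 = 1081.5 J
v = √(2 × 1081.5/13) = 12.90 m/s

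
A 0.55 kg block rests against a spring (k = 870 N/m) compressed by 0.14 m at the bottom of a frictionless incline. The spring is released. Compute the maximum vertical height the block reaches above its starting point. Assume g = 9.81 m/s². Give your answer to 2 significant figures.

h = 1.6 m

At maximum height the block is at rest, so ½kx² = mgh
h = kx²/(2mg) = (870)(0.14)²/(2 × 0.55 × 9.81) = 1.580 m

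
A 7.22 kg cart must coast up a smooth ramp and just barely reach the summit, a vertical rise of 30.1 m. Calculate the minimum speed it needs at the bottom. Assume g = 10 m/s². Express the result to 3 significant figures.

v = 24.5 m/s

At the top it is momentarily at rest, so all KE converts to PE: ½mv² = mgh
v = √(2gh) = √(2 × 10 × 30.1) = 24.54 m/s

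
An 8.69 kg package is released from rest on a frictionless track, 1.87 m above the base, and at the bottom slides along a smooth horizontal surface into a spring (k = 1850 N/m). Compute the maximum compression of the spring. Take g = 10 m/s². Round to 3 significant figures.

Energy conservation (no friction) from release to max compression: mgh = ½kx²
x = √(2mgh/k) = √(2 × 8.69 × 10 × 1.87 / 1850) = 0.4191 m

x = 0.419 m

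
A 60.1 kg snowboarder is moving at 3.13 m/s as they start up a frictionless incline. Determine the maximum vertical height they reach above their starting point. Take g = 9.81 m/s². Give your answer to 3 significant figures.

h = 0.499 m

By energy conservation, ½mv² = mgh
h = v²/(2g) = 3.13²/(2 × 9.81) = 0.4993 m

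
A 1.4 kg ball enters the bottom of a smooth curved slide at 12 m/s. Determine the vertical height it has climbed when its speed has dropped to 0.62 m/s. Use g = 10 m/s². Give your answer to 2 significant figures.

Energy balance between the two points: ½mv₁² = ½mv₂² + mgh
h = (v₁² − v₂²)/(2g) = (12² − 0.62²)/(2 × 10) = 7.181 m

h = 7.2 m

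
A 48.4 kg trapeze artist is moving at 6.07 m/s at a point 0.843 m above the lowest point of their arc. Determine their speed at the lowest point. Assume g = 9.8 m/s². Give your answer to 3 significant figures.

v = 7.31 m/s

Energy conservation between the two points: ½mv₀² + mgh = ½mv²
v² = v₀² + 2gh = (6.07)² + 2(9.8)(0.843) = 53.368
v = √53.368 = 7.305 m/s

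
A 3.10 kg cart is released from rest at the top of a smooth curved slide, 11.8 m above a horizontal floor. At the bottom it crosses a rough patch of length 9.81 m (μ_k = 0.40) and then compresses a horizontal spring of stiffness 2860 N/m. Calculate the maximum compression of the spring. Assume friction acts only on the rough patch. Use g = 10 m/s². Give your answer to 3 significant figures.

Initial energy: E₁ = mgh = (3.10)(10)(11.8) = 365.80 J
Friction removes W_f = μ_k mg d = (0.40)(3.10)(10)(9.81) = 121.6 J
Energy reaching the spring: E = 365.80 − 121.6 = 244.16 J
At max compression ½kx² = E ⇒ x = √(2E/k) = √(2 × 244.16/2860) = 0.4132 m

x = 0.413 m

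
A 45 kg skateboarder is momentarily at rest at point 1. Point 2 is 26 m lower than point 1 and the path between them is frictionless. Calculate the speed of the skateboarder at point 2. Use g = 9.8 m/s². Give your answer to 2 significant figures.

v = 23 m/s

Equating total energy at the two states: mgh = ½mv²
The mass cancels from both sides.
v = √(2gh) = √(2 × 9.8 × 26) = √509.60 = 22.57 m/s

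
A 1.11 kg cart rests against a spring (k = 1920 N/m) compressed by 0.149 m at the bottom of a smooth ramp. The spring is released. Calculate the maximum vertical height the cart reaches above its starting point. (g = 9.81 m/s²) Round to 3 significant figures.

All spring PE becomes gravitational PE at the highest point: ½kx² = mgh
h = kx²/(2mg) = (1920)(0.149)²/(2 × 1.11 × 9.81) = 1.957 m

h = 1.96 m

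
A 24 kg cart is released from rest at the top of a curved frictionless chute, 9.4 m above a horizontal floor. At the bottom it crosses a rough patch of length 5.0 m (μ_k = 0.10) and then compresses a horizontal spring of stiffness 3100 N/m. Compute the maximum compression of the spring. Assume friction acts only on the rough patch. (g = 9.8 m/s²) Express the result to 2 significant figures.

Initial energy: E₁ = mgh = (24)(9.8)(9.4) = 2210.9 J
Friction removes W_f = μ_k mg d = (0.10)(24)(9.8)(5.0) = 117.6 J
Energy reaching the spring: E = 2210.9 − 117.6 = 2093.3 J
At max compression ½kx² = E ⇒ x = √(2E/k) = √(2 × 2093.3/3100) = 1.162 m

x = 1.2 m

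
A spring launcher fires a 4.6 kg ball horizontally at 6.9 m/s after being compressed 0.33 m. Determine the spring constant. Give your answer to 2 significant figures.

Energy stored in the spring equals the launch KE: ½kx² = ½mv²
k = mv²/x² = (4.6)(6.9)²/(0.33)² = 2011 N/m

k = 2000 N/m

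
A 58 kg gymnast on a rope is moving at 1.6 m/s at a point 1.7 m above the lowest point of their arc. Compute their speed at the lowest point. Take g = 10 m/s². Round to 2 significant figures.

Mechanical energy is conserved (no friction): ½mv₀² + mgh = ½mv²
v² = v₀² + 2gh = (1.6)² + 2(10)(1.7) = 36.560
v = √36.560 = 6.046 m/s

v = 6.0 m/s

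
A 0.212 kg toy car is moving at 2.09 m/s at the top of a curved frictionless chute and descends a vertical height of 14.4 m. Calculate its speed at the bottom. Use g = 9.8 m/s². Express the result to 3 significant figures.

v = 16.9 m/s

Equating total energy at the two states: ½mv₀² + mgh = ½mv²
v² = v₀² + 2gh = (2.09)² + 2(9.8)(14.4) = 286.61
v = √286.61 = 16.93 m/s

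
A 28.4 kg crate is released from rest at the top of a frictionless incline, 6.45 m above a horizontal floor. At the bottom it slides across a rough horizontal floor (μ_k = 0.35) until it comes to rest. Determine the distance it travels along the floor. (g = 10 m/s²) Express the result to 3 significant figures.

d = 18.4 m

Energy bookkeeping (friction removes W_f = μ_k N d):
At rest all PE has been dissipated by friction: mgh = μ_k m g d
d = h/μ_k = 6.45/0.35 = 18.43 m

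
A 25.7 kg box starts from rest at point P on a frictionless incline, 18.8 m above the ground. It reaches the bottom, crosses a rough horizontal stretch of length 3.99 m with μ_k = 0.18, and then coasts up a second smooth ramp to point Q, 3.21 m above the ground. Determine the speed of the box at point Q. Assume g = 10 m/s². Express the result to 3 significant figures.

v = 17.2 m/s

Energy at P: mgh₁ = (25.7)(10)(18.8) = 4831.6 J
Friction loss: W_f = μ_k mg d = 184.6 J
At Q: ½mv² + mgh₂ = mgh₁ − W_f
½mv² = 4831.6 − 184.6 − 824.97 = 3822.1 J
v = √(2 × 3822.1/25.7) = 17.25 m/s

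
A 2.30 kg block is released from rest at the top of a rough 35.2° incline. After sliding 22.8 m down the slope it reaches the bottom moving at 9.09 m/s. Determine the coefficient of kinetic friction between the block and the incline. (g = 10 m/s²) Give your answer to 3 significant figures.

μ_k = 0.484

Energy balance down the incline: mg L sinθ − ½mv² = μ_k (mg cosθ) L
mgL sinθ = 302.28 J; ½mv² = 95.022 J
W_f = 302.28 − 95.022 = 207.3 J
μ_k = W_f/(mg cosθ · L) = 207.3/(18.79 × 22.8) = 0.4837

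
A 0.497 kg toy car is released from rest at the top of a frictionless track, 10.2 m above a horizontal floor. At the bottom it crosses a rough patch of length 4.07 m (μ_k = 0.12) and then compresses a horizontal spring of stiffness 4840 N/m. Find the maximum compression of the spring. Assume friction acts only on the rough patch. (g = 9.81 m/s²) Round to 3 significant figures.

x = 0.140 m

Initial energy: E₁ = mgh = (0.497)(9.81)(10.2) = 49.731 J
Friction removes W_f = μ_k mg d = (0.12)(0.497)(9.81)(4.07) = 2.381 J
Energy reaching the spring: E = 49.731 − 2.381 = 47.350 J
At max compression ½kx² = E ⇒ x = √(2E/k) = √(2 × 47.350/4840) = 0.1399 m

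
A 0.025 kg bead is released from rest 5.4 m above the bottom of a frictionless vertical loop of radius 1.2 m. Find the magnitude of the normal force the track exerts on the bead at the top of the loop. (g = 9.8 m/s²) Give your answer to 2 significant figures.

Energy from release to top (height 2r): mgh = ½mv_top² + mg(2r)
v_top² = 2g(h − 2r) = 2(9.8)(5.4 − 2.400) = 58.800 m²/s²
At the top, both N and weight point toward the centre: N + mg = mv_top²/r
N = m(v_top²/r − g) = 0.025(58.800/1.2 − 9.8) = 0.9800 N

N = 0.98 N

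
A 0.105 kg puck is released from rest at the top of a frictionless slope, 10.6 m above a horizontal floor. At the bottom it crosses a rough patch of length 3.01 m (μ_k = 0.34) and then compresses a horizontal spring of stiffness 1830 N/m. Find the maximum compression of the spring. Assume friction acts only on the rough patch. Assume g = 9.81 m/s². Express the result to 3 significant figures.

Initial energy: E₁ = mgh = (0.105)(9.81)(10.6) = 10.919 J
Friction removes W_f = μ_k mg d = (0.34)(0.105)(9.81)(3.01) = 1.054 J
Energy reaching the spring: E = 10.919 − 1.054 = 9.8644 J
At max compression ½kx² = E ⇒ x = √(2E/k) = √(2 × 9.8644/1830) = 0.1038 m

x = 0.104 m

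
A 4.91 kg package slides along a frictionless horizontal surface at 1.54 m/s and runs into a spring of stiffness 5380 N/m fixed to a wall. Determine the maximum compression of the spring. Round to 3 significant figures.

At max compression the package is momentarily at rest: ½mv² = ½kx²
x = v√(m/k) = 1.54 × √(4.91/5380) = 0.04652 m

x = 0.0465 m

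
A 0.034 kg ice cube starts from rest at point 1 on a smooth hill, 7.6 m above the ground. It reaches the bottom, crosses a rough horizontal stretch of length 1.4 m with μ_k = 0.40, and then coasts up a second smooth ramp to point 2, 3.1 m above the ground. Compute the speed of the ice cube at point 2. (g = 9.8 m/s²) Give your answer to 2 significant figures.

v = 8.8 m/s

Energy at 1: mgh₁ = (0.034)(9.8)(7.6) = 2.5323 J
Friction loss: W_f = μ_k mg d = 0.1866 J
At 2: ½mv² + mgh₂ = mgh₁ − W_f
½mv² = 2.5323 − 0.1866 − 1.0329 = 1.3128 J
v = √(2 × 1.3128/0.034) = 8.788 m/s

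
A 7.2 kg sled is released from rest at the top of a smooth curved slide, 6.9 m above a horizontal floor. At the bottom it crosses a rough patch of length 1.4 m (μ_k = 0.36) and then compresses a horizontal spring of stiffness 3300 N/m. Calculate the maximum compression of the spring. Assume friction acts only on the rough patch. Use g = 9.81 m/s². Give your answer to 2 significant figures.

Initial energy: E₁ = mgh = (7.2)(9.81)(6.9) = 487.36 J
Friction removes W_f = μ_k mg d = (0.36)(7.2)(9.81)(1.4) = 35.60 J
Energy reaching the spring: E = 487.36 − 35.60 = 451.76 J
At max compression ½kx² = E ⇒ x = √(2E/k) = √(2 × 451.76/3300) = 0.5233 m

x = 0.52 m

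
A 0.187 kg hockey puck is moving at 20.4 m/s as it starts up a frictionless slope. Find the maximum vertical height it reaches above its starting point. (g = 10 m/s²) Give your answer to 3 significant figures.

h = 20.8 m

By energy conservation, ½mv² = mgh
h = v²/(2g) = 20.4²/(2 × 10) = 20.81 m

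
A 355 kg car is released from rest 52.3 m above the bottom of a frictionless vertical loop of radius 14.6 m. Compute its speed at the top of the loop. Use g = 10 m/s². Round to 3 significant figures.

Energy conservation: mgh = ½mv_top² + mg(2r)
v_top² = 2g(h − 2r) = 2(10)(52.3 − 29.20) = 462.0
v_top = 21.49 m/s

v = 21.5 m/s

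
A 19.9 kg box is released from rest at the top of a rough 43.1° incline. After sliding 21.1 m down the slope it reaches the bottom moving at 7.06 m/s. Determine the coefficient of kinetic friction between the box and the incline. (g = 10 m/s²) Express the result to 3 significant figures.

μ_k = 0.774

mgh = ½mv² + μ_k (mg cosθ) L, with h = L sinθ
mgL sinθ = 2869.0 J; ½mv² = 495.94 J
W_f = 2869.0 − 495.94 = 2373 J
μ_k = W_f/(mg cosθ · L) = 2373/(145.3 × 21.1) = 0.7740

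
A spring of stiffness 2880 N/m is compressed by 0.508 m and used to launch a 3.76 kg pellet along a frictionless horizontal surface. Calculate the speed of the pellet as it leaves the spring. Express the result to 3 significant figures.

v = 14.1 m/s

The pellet leaves the spring when the spring is at natural length, so ½kx² = ½mv²
v = x√(k/m) = 0.508 × √(2880/3.76) = 14.06 m/s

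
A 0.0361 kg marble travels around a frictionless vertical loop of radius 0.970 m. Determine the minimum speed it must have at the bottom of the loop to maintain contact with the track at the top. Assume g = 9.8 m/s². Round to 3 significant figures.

v = 6.89 m/s

At the top: mg = mv_top²/r ⇒ v_top² = gr = 9.506 m²/s²
Energy from bottom to top (height 2r): ½mv_bot² = ½mv_top² + mg(2r)
v_bot² = gr + 4gr = 5gr = 47.53
v_bot = √(5gr) = 6.894 m/s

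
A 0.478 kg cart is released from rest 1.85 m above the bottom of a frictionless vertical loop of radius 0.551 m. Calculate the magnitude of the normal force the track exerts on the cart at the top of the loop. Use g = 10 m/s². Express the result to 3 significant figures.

Energy from release to top (height 2r): mgh = ½mv_top² + mg(2r)
v_top² = 2g(h − 2r) = 2(10)(1.85 − 1.102) = 14.960 m²/s²
At the top, both N and weight point toward the centre: N + mg = mv_top²/r
N = m(v_top²/r − g) = 0.478(14.960/0.551 − 10) = 8.198 N

N = 8.20 N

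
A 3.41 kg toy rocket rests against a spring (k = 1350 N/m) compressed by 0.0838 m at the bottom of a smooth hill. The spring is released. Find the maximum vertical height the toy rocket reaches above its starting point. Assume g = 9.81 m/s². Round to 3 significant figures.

h = 0.142 m

At maximum height the toy rocket is at rest, so ½kx² = mgh
h = kx²/(2mg) = (1350)(0.0838)²/(2 × 3.41 × 9.81) = 0.1417 m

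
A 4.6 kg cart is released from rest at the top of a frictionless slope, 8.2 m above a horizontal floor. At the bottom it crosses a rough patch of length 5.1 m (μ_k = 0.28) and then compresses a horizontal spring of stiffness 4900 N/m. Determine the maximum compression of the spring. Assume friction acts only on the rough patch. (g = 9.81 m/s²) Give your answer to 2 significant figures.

Initial energy: E₁ = mgh = (4.6)(9.81)(8.2) = 370.03 J
Friction removes W_f = μ_k mg d = (0.28)(4.6)(9.81)(5.1) = 64.44 J
Energy reaching the spring: E = 370.03 − 64.44 = 305.59 J
At max compression ½kx² = E ⇒ x = √(2E/k) = √(2 × 305.59/4900) = 0.3532 m

x = 0.35 m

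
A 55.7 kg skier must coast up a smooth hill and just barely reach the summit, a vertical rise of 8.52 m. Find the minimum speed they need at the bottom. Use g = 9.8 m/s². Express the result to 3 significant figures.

At the top they are momentarily at rest, so all KE converts to PE: ½mv² = mgh
v = √(2gh) = √(2 × 9.8 × 8.52) = 12.92 m/s

v = 12.9 m/s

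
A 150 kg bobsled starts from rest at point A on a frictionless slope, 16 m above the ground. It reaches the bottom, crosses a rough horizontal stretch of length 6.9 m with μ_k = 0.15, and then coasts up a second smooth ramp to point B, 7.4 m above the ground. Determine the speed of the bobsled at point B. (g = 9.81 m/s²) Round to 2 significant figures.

Energy at A: mgh₁ = (150)(9.81)(16) = 23544 J
Friction loss: W_f = μ_k mg d = 1523 J
At B: ½mv² + mgh₂ = mgh₁ − W_f
½mv² = 23544 − 1523 − 10889 = 11132 J
v = √(2 × 11132/150) = 12.18 m/s

v = 12 m/s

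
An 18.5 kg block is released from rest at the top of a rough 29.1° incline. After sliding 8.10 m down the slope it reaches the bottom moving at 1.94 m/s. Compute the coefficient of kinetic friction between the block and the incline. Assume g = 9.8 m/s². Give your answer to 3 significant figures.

The energy dissipated by friction is the PE lost minus the KE gained:
mgL sinθ = 714.20 J; ½mv² = 34.813 J
W_f = 714.20 − 34.813 = 679.4 J
μ_k = W_f/(mg cosθ · L) = 679.4/(158.4 × 8.10) = 0.5295

μ_k = 0.529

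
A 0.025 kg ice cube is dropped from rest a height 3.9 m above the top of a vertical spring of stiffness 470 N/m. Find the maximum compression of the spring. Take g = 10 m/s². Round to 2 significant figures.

Take the reference level at the top of the uncompressed spring. At max compression the cube has fallen H + x and is momentarily at rest:
mg(H + x) = ½kx²
½(470)x² − (0.025)(10)x − (0.025)(10)(3.9) = 0
235.0x² − 0.2500x − 0.9750 = 0
x = [0.2500 + √(0.06250 + 916.50)]/(2 × 235.0) = 0.06495 m

x = 0.065 m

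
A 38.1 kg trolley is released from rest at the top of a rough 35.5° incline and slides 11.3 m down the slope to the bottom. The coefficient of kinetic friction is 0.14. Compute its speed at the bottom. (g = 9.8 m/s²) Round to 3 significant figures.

v = 10.2 m/s

Taking the bottom as reference, mgh = ½mv² + μ_k N L with h = L sinθ, N = mg cosθ:
mgh = mgL sinθ = (38.1)(9.8)(11.3)sin35.5° = 2450.1 J
W_f = μ_k mg cosθ · L = (0.14)(38.1)(9.8)cos35.5°·11.3 = 480.9 J
½mv² = 2450.1 − 480.9 = 1969.2 J
v = √(2 × 1969.2/38.1) = 10.17 m/s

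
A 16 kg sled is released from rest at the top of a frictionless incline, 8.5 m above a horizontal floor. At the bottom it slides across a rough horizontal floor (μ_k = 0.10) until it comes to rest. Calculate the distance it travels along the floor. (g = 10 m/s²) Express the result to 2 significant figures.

d = 85 m

Applying the work–energy principle:
At rest all PE has been dissipated by friction: mgh = μ_k m g d
d = h/μ_k = 8.5/0.10 = 85.00 m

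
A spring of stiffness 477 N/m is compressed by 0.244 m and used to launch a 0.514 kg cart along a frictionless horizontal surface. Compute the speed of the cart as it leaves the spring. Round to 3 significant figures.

The cart leaves the spring when the spring is at natural length, so ½kx² = ½mv²
v = x√(k/m) = 0.244 × √(477/0.514) = 7.433 m/s

v = 7.43 m/s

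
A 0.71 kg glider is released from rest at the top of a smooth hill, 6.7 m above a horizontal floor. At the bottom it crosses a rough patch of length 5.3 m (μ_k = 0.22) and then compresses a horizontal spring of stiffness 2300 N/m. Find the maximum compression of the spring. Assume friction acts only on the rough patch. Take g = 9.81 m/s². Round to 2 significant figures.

x = 0.18 m

Initial energy: E₁ = mgh = (0.71)(9.81)(6.7) = 46.666 J
Friction removes W_f = μ_k mg d = (0.22)(0.71)(9.81)(5.3) = 8.121 J
Energy reaching the spring: E = 46.666 − 8.121 = 38.545 J
At max compression ½kx² = E ⇒ x = √(2E/k) = √(2 × 38.545/2300) = 0.1831 m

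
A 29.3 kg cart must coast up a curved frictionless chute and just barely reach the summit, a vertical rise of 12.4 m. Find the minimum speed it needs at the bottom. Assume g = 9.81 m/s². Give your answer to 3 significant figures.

v = 15.6 m/s

At the top it is momentarily at rest, so all KE converts to PE: ½mv² = mgh
v = √(2gh) = √(2 × 9.81 × 12.4) = 15.60 m/s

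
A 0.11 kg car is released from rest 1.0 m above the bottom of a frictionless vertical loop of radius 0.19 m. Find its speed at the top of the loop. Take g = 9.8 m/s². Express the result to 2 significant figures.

Energy conservation: mgh = ½mv_top² + mg(2r)
v_top² = 2g(h − 2r) = 2(9.8)(1.0 − 0.3800) = 12.15
v_top = 3.486 m/s

v = 3.5 m/s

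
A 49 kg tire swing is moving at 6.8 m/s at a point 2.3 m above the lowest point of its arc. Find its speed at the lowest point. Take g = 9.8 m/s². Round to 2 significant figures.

Mechanical energy is conserved (no friction): ½mv₀² + mgh = ½mv²
v² = v₀² + 2gh = (6.8)² + 2(9.8)(2.3) = 91.320
v = √91.320 = 9.556 m/s

v = 9.6 m/s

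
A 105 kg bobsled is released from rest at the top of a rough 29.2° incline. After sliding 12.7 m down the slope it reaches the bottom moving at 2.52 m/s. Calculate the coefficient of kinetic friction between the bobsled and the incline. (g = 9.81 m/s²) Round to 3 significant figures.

Energy balance down the incline: mg L sinθ − ½mv² = μ_k (mg cosθ) L
mgL sinθ = 6382.0 J; ½mv² = 333.40 J
W_f = 6382.0 − 333.40 = 6049 J
μ_k = W_f/(mg cosθ · L) = 6049/(899.2 × 12.7) = 0.5297

μ_k = 0.530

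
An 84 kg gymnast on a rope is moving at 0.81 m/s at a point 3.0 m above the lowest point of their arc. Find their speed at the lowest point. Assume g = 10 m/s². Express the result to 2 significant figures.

By conservation of mechanical energy, ½mv₀² + mgh = ½mv²
v² = v₀² + 2gh = (0.81)² + 2(10)(3.0) = 60.656
v = √60.656 = 7.788 m/s

v = 7.8 m/s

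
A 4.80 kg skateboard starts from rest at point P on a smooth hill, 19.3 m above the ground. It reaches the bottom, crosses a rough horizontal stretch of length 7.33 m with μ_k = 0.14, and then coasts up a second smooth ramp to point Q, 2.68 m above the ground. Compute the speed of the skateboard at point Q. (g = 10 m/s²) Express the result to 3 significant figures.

v = 17.7 m/s

Energy at P: mgh₁ = (4.80)(10)(19.3) = 926.40 J
Friction loss: W_f = μ_k mg d = 49.26 J
At Q: ½mv² + mgh₂ = mgh₁ − W_f
½mv² = 926.40 − 49.26 − 128.64 = 748.50 J
v = √(2 × 748.50/4.80) = 17.66 m/s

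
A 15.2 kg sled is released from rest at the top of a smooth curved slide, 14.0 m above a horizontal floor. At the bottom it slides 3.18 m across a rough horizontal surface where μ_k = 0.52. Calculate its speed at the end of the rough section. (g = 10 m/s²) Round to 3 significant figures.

Applying the work–energy principle:
mgh = ½mv² + μ_k m g d
W_f = μ_k mg d = (0.52)(15.2)(10)(3.18) = 251.3 J
½mv² = mgh − W_f = 2128.0 − 251.3 = 1876.7 J
v = √(2 × 1876.7/15.2) = 15.71 m/s

v = 15.7 m/s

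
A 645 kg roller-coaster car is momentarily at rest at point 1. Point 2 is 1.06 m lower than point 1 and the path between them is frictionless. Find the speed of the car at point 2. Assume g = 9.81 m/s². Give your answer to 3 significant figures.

Energy conservation between the two points: mgh = ½mv²
The mass cancels from both sides.
v = √(2gh) = √(2 × 9.81 × 1.06) = √20.797 = 4.560 m/s

v = 4.56 m/s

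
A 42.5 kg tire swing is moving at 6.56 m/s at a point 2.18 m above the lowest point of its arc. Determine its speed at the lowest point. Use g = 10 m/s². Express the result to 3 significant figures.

v = 9.31 m/s

Equating total energy at the two states: ½mv₀² + mgh = ½mv²
v² = v₀² + 2gh = (6.56)² + 2(10)(2.18) = 86.634
v = √86.634 = 9.308 m/s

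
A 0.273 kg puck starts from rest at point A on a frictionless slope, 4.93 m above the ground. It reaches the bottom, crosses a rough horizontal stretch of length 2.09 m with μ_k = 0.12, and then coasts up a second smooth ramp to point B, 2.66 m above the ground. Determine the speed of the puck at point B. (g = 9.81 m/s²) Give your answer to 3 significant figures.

Energy at A: mgh₁ = (0.273)(9.81)(4.93) = 13.203 J
Friction loss: W_f = μ_k mg d = 0.6717 J
At B: ½mv² + mgh₂ = mgh₁ − W_f
½mv² = 13.203 − 0.6717 − 7.1238 = 5.4077 J
v = √(2 × 5.4077/0.273) = 6.294 m/s

v = 6.29 m/s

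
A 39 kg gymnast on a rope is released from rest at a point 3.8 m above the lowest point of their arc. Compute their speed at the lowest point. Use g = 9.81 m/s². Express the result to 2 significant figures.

Mechanical energy is conserved (no friction): mgh = ½mv²
v = √(2gh) = √(2 × 9.81 × 3.8) = √74.556 = 8.635 m/s

v = 8.6 m/s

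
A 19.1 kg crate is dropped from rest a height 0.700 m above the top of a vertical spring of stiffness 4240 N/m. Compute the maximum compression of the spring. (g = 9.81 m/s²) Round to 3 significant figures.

x = 0.297 m

Take the reference level at the top of the uncompressed spring. At max compression the crate has fallen H + x and is momentarily at rest:
mg(H + x) = ½kx²
½(4240)x² − (19.1)(9.81)x − (19.1)(9.81)(0.700) = 0
2120x² − 187.4x − 131.2 = 0
x = [187.4 + √(35108 + 1.1122e+06)]/(2 × 2120) = 0.2968 m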